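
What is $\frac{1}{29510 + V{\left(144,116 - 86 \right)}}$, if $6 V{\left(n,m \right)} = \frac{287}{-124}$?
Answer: $\frac{744}{21955153} \approx 3.3887 \cdot 10^{-5}$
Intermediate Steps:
$V{\left(n,m \right)} = - \frac{287}{744}$ ($V{\left(n,m \right)} = \frac{287 \frac{1}{-124}}{6} = \frac{287 \left(- \frac{1}{124}\right)}{6} = \frac{1}{6} \left(- \frac{287}{124}\right) = - \frac{287}{744}$)
$\frac{1}{29510 + V{\left(144,116 - 86 \right)}} = \frac{1}{29510 - \frac{287}{744}} = \frac{1}{\frac{21955153}{744}} = \frac{744}{21955153}$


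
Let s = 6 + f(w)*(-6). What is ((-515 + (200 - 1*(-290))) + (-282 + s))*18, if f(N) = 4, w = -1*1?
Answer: -5850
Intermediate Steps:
w = -1
s = -18 (s = 6 + 4*(-6) = 6 - 24 = -18)
((-515 + (200 - 1*(-290))) + (-282 + s))*18 = ((-515 + (200 - 1*(-290))) + (-282 - 18))*18 = ((-515 + (200 + 290)) - 300)*18 = ((-515 + 490) - 300)*18 = (-25 - 300)*18 = -325*18 = -5850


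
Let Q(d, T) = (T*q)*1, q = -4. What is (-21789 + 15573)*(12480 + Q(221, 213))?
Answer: -72279648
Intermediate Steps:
Q(d, T) = -4*T (Q(d, T) = (T*(-4))*1 = -4*T*1 = -4*T)
(-21789 + 15573)*(12480 + Q(221, 213)) = (-21789 + 15573)*(12480 - 4*213) = -6216*(12480 - 852) = -6216*11628 = -72279648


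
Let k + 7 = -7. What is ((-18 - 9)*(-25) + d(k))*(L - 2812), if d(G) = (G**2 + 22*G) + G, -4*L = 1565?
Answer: -7034337/4 ≈ -1.7586e+6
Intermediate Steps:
k = -14 (k = -7 - 7 = -14)
L = -1565/4 (L = -1/4*1565 = -1565/4 ≈ -391.25)
d(G) = G**2 + 23*G
((-18 - 9)*(-25) + d(k))*(L - 2812) = ((-18 - 9)*(-25) - 14*(23 - 14))*(-1565/4 - 2812) = (-27*(-25) - 14*9)*(-12813/4) = (675 - 126)*(-12813/4) = 549*(-12813/4) = -7034337/4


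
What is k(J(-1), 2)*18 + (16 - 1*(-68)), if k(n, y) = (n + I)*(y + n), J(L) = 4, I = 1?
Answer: 624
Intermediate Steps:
k(n, y) = (1 + n)*(n + y) (k(n, y) = (n + 1)*(y + n) = (1 + n)*(n + y))
k(J(-1), 2)*18 + (16 - 1*(-68)) = (4 + 2 + 4**2 + 4*2)*18 + (16 - 1*(-68)) = (4 + 2 + 16 + 8)*18 + (16 + 68) = 30*18 + 84 = 540 + 84 = 624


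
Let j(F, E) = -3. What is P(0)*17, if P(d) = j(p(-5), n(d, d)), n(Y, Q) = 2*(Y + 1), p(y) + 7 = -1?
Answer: -51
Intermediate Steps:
p(y) = -8 (p(y) = -7 - 1 = -8)
n(Y, Q) = 2 + 2*Y (n(Y, Q) = 2*(1 + Y) = 2 + 2*Y)
P(d) = -3
P(0)*17 = -3*17 = -51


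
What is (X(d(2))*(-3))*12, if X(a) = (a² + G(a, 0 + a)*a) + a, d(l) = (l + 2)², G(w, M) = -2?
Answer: -8640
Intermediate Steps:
d(l) = (2 + l)²
X(a) = a² - a (X(a) = (a² - 2*a) + a = a² - a)
(X(d(2))*(-3))*12 = (((2 + 2)²*(-1 + (2 + 2)²))*(-3))*12 = ((4²*(-1 + 4²))*(-3))*12 = ((16*(-1 + 16))*(-3))*12 = ((16*15)*(-3))*12 = (240*(-3))*12 = -720*12 = -8640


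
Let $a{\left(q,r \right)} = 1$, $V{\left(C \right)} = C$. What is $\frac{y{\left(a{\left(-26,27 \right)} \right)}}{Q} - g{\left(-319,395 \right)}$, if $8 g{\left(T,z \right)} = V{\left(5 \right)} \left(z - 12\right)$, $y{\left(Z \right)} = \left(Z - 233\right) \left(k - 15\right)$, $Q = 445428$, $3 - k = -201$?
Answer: $- \frac{23704039}{98984} \approx -239.47$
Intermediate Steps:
$k = 204$ ($k = 3 - -201 = 3 + 201 = 204$)
$y{\left(Z \right)} = -44037 + 189 Z$ ($y{\left(Z \right)} = \left(Z - 233\right) \left(204 - 15\right) = \left(-233 + Z\right) 189 = -44037 + 189 Z$)
$g{\left(T,z \right)} = - \frac{15}{2} + \frac{5 z}{8}$ ($g{\left(T,z \right)} = \frac{5 \left(z - 12\right)}{8} = \frac{5 \left(-12 + z\right)}{8} = \frac{-60 + 5 z}{8} = - \frac{15}{2} + \frac{5 z}{8}$)
$\frac{y{\left(a{\left(-26,27 \right)} \right)}}{Q} - g{\left(-319,395 \right)} = \frac{-44037 + 189 \cdot 1}{445428} - \left(- \frac{15}{2} + \frac{5}{8} \cdot 395\right) = \left(-44037 + 189\right) \frac{1}{445428} - \left(- \frac{15}{2} + \frac{1975}{8}\right) = \left(-43848\right) \frac{1}{445428} - \frac{1915}{8} = - \frac{1218}{12373} - \frac{1915}{8} = - \frac{23704039}{98984}$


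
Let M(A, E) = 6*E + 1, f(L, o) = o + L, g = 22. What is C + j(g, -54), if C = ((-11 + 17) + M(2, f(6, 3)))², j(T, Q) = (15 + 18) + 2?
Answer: 3756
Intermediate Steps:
f(L, o) = L + o
j(T, Q) = 35 (j(T, Q) = 33 + 2 = 35)
M(A, E) = 1 + 6*E
C = 3721 (C = ((-11 + 17) + (1 + 6*(6 + 3)))² = (6 + (1 + 6*9))² = (6 + (1 + 54))² = (6 + 55)² = 61² = 3721)
C + j(g, -54) = 3721 + 35 = 3756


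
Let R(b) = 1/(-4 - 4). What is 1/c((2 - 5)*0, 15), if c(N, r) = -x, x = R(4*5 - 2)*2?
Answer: 4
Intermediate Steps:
R(b) = -1/8 (R(b) = 1/(-8) = -1/8)
x = -1/4 (x = -1/8*2 = -1/4 ≈ -0.25000)
c(N, r) = 1/4 (c(N, r) = -1*(-1/4) = 1/4)
1/c((2 - 5)*0, 15) = 1/(1/4) = 4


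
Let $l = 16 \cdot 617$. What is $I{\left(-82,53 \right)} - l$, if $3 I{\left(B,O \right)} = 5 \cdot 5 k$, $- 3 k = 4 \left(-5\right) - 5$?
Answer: $- \frac{88223}{9} \approx -9802.6$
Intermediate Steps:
$k = \frac{25}{3}$ ($k = - \frac{4 \left(-5\right) - 5}{3} = - \frac{-20 - 5}{3} = \left(- \frac{1}{3}\right) \left(-25\right) = \frac{25}{3} \approx 8.3333$)
$I{\left(B,O \right)} = \frac{625}{9}$ ($I{\left(B,O \right)} = \frac{5 \cdot 5 \cdot \frac{25}{3}}{3} = \frac{25 \cdot \frac{25}{3}}{3} = \frac{1}{3} \cdot \frac{625}{3} = \frac{625}{9}$)
$l = 9872$
$I{\left(-82,53 \right)} - l = \frac{625}{9} - 9872 = - \frac{88223}{9}$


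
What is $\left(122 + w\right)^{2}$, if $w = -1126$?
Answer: $1008016$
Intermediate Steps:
$\left(122 + w\right)^{2} = \left(122 - 1126\right)^{2} = \left(-1004\right)^{2} = 1008016$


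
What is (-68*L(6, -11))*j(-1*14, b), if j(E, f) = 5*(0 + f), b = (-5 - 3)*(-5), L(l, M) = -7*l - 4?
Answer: 625600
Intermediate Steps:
L(l, M) = -4 - 7*l
b = 40 (b = -8*(-5) = 40)
j(E, f) = 5*f
(-68*L(6, -11))*j(-1*14, b) = (-68*(-4 - 7*6))*(5*40) = -68*(-4 - 42)*200 = -68*(-46)*200 = 3128*200 = 625600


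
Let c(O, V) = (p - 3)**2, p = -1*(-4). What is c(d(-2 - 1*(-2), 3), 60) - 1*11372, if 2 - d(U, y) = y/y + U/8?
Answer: -11371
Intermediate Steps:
p = 4
d(U, y) = 1 - U/8 (d(U, y) = 2 - (y/y + U/8) = 2 - (1 + U*(1/8)) = 2 - (1 + U/8) = 2 + (-1 - U/8) = 1 - U/8)
c(O, V) = 1 (c(O, V) = (4 - 3)**2 = 1**2 = 1)
c(d(-2 - 1*(-2), 3), 60) - 1*11372 = 1 - 1*11372 = 1 - 11372 = -11371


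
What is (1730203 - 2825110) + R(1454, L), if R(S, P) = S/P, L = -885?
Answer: -968994149/885 ≈ -1.0949e+6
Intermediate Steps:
(1730203 - 2825110) + R(1454, L) = (1730203 - 2825110) + 1454/(-885) = -1094907 + 1454*(-1/885) = -1094907 - 1454/885 = -968994149/885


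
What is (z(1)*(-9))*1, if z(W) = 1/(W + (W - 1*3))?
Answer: 9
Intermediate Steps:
z(W) = 1/(-3 + 2*W) (z(W) = 1/(W + (W - 3)) = 1/(W + (-3 + W)) = 1/(-3 + 2*W))
(z(1)*(-9))*1 = (-9/(-3 + 2*1))*1 = (-9/(-3 + 2))*1 = (-9/(-1))*1 = -1*(-9)*1 = 9*1 = 9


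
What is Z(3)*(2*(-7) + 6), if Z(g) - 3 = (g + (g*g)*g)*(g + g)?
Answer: -1464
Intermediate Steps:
Z(g) = 3 + 2*g*(g + g**3) (Z(g) = 3 + (g + (g*g)*g)*(g + g) = 3 + (g + g**2*g)*(2*g) = 3 + (g + g**3)*(2*g) = 3 + 2*g*(g + g**3))
Z(3)*(2*(-7) + 6) = (3 + 2*3**2 + 2*3**4)*(2*(-7) + 6) = (3 + 2*9 + 2*81)*(-14 + 6) = (3 + 18 + 162)*(-8) = 183*(-8) = -1464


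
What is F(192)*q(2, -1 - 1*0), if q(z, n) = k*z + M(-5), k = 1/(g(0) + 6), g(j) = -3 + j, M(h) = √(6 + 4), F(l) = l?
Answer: 128 + 192*√10 ≈ 735.16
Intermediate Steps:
M(h) = √10
k = ⅓ (k = 1/((-3 + 0) + 6) = 1/(-3 + 6) = 1/3 = ⅓ ≈ 0.33333)
q(z, n) = √10 + z/3 (q(z, n) = z/3 + √10 = √10 + z/3)
F(192)*q(2, -1 - 1*0) = 192*(√10 + (⅓)*2) = 192*(√10 + ⅔) = 192*(⅔ + √10) = 128 + 192*√10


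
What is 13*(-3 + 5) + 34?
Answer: 60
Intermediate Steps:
13*(-3 + 5) + 34 = 13*2 + 34 = 26 + 34 = 60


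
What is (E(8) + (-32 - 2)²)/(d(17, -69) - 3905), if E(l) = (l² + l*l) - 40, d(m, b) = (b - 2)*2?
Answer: -1244/4047 ≈ -0.30739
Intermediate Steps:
d(m, b) = -4 + 2*b (d(m, b) = (-2 + b)*2 = -4 + 2*b)
E(l) = -40 + 2*l² (E(l) = (l² + l²) - 40 = 2*l² - 40 = -40 + 2*l²)
(E(8) + (-32 - 2)²)/(d(17, -69) - 3905) = ((-40 + 2*8²) + (-32 - 2)²)/((-4 + 2*(-69)) - 3905) = ((-40 + 2*64) + (-34)²)/((-4 - 138) - 3905) = ((-40 + 128) + 1156)/(-142 - 3905) = (88 + 1156)/(-4047) = 1244*(-1/4047) = -1244/4047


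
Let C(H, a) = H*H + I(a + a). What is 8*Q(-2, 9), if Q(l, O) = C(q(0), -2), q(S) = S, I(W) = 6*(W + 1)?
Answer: -144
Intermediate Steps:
I(W) = 6 + 6*W (I(W) = 6*(1 + W) = 6 + 6*W)
C(H, a) = 6 + H² + 12*a (C(H, a) = H*H + (6 + 6*(a + a)) = H² + (6 + 6*(2*a)) = H² + (6 + 12*a) = 6 + H² + 12*a)
Q(l, O) = -18 (Q(l, O) = 6 + 0² + 12*(-2) = 6 + 0 - 24 = -18)
8*Q(-2, 9) = 8*(-18) = -144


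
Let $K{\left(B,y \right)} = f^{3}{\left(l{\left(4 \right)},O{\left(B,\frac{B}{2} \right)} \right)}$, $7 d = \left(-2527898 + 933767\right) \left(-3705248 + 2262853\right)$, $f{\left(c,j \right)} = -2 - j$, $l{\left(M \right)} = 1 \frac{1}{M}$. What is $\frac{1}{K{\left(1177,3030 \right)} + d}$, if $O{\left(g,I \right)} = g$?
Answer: $\frac{1}{326842082196} \approx 3.0596 \cdot 10^{-12}$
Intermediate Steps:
$l{\left(M \right)} = \frac{1}{M}$
$d = 328480940535$ ($d = \frac{\left(-2527898 + 933767\right) \left(-3705248 + 2262853\right)}{7} = \frac{\left(-1594131\right) \left(-1442395\right)}{7} = \frac{1}{7} \cdot 2299366583745 = 328480940535$)
$K{\left(B,y \right)} = \left(-2 - B\right)^{3}$
$\frac{1}{K{\left(1177,3030 \right)} + d} = \frac{1}{- \left(2 + 1177\right)^{3} + 328480940535} = \frac{1}{- 1179^{3} + 328480940535} = \frac{1}{\left(-1\right) 1638858339 + 328480940535} = \frac{1}{-1638858339 + 328480940535} = \frac{1}{326842082196}$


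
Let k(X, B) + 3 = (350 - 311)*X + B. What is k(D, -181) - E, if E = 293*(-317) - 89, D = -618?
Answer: 68684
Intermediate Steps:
k(X, B) = -3 + B + 39*X (k(X, B) = -3 + ((350 - 311)*X + B) = -3 + (39*X + B) = -3 + (B + 39*X) = -3 + B + 39*X)
E = -92970 (E = -92881 - 89 = -92970)
k(D, -181) - E = (-3 - 181 + 39*(-618)) - 1*(-92970) = (-3 - 181 - 24102) + 92970 = -24286 + 92970 = 68684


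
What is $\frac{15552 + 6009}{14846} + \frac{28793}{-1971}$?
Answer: $- \frac{384964147}{29261466} \approx -13.156$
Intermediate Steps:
$\frac{15552 + 6009}{14846} + \frac{28793}{-1971} = 21561 \cdot \frac{1}{14846} + 28793 \left(- \frac{1}{1971}\right) = \frac{21561}{14846} - \frac{28793}{1971} = - \frac{384964147}{29261466}$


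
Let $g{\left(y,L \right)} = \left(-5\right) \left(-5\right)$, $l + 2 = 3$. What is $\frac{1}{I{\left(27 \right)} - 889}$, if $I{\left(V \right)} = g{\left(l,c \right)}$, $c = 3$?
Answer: $- \frac{1}{864} \approx -0.0011574$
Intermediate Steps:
$l = 1$ ($l = -2 + 3 = 1$)
$g{\left(y,L \right)} = 25$
$I{\left(V \right)} = 25$
$\frac{1}{I{\left(27 \right)} - 889} = \frac{1}{25 - 889} = \frac{1}{-864} = - \frac{1}{864}$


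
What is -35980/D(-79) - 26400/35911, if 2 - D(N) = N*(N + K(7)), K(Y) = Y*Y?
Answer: 307390645/21259312 ≈ 14.459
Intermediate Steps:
K(Y) = Y²
D(N) = 2 - N*(49 + N) (D(N) = 2 - N*(N + 7²) = 2 - N*(N + 49) = 2 - N*(49 + N))
-35980/D(-79) - 26400/35911 = -35980/(2 - 1*(-79)² - 49*(-79)) - 26400/35911 = -35980/(2 - 1*6241 + 3871) - 26400*1/35911 = -35980/(2 - 6241 + 3871) - 26400/35911 = -35980/(-2368) - 26400/35911 = -35980*(-1/2368) - 26400/35911 = 8995/592 - 26400/35911 = 307390645/21259312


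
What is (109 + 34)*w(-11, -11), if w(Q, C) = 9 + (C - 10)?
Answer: -1716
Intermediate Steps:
w(Q, C) = -1 + C (w(Q, C) = 9 + (-10 + C) = -1 + C)
(109 + 34)*w(-11, -11) = (109 + 34)*(-1 - 11) = 143*(-12) = -1716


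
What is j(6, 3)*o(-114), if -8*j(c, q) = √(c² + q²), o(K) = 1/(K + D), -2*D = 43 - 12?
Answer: 3*√5/1036 ≈ 0.0064751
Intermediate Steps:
D = -31/2 (D = -(43 - 12)/2 = -½*31 = -31/2 ≈ -15.500)
o(K) = 1/(-31/2 + K) (o(K) = 1/(K - 31/2) = 1/(-31/2 + K))
j(c, q) = -√(c² + q²)/8
j(6, 3)*o(-114) = (-√(6² + 3²)/8)*(2/(-31 + 2*(-114))) = (-√(36 + 9)/8)*(2/(-31 - 228)) = (-3*√5/8)*(2/(-259)) = (-3*√5/8)*(2*(-1/259)) = -3*√5/8*(-2/259) = 3*√5/1036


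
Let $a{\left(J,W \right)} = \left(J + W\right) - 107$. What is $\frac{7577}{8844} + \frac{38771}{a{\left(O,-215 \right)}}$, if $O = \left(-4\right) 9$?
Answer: $- \frac{170089079}{1583076} \approx -107.44$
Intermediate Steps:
$O = -36$
$a{\left(J,W \right)} = -107 + J + W$
$\frac{7577}{8844} + \frac{38771}{a{\left(O,-215 \right)}} = \frac{7577}{8844} + \frac{38771}{-107 - 36 - 215} = 7577 \cdot \frac{1}{8844} + \frac{38771}{-358} = \frac{7577}{8844} + 38771 \left(- \frac{1}{358}\right) = \frac{7577}{8844} - \frac{38771}{358} = - \frac{170089079}{1583076}$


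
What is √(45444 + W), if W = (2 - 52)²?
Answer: 2*√11986 ≈ 218.96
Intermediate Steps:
W = 2500 (W = (-50)² = 2500)
√(45444 + W) = √(45444 + 2500) = √47944 = 2*√11986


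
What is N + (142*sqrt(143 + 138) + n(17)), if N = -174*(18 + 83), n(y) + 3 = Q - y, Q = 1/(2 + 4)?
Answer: -105563/6 + 142*sqrt(281) ≈ -15213.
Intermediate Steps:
Q = 1/6 ≈ 0.16667
n(y) = -17/6 - y (n(y) = -3 + (1/6 - y) = -17/6 - y)
N = -17574 (N = -174*101 = -17574)
N + (142*sqrt(143 + 138) + n(17)) = -17574 + (142*sqrt(143 + 138) + (-17/6 - 1*17)) = -17574 + (142*sqrt(281) + (-17/6 - 17)) = -17574 + (142*sqrt(281) - 119/6) = -17574 + (-119/6 + 142*sqrt(281)) = -105563/6 + 142*sqrt(281)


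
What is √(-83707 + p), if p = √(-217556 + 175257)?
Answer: √(-83707 + I*√42299) ≈ 0.355 + 289.32*I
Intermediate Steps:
p = I*√42299 (p = √(-42299) = I*√42299 ≈ 205.67*I)
√(-83707 + p) = √(-83707 + I*√42299)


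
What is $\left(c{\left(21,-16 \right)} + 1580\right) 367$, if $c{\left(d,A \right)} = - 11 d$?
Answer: $495083$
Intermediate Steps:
$\left(c{\left(21,-16 \right)} + 1580\right) 367 = \left(\left(-11\right) 21 + 1580\right) 367 = \left(-231 + 1580\right) 367 = 1349 \cdot 367 = 495083$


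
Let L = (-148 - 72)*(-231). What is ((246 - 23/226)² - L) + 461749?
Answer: 24076967933/51076 ≈ 4.7140e+5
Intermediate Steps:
L = 50820 (L = -220*(-231) = 50820)
((246 - 23/226)² - L) + 461749 = ((246 - 23/226)² - 1*50820) + 461749 = ((246 - 23*1/226)² - 50820) + 461749 = ((246 - 23/226)² - 50820) + 461749 = ((55573/226)² - 50820) + 461749 = (3088358329/51076 - 50820) + 461749 = 492676009/51076 + 461749 = 24076967933/51076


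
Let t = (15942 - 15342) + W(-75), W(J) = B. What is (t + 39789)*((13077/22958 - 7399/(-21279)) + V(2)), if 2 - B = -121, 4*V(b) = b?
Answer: 4675040007232/81420547 ≈ 57418.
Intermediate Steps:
V(b) = b/4
B = 123 (B = 2 - 1*(-121) = 2 + 121 = 123)
W(J) = 123
t = 723 (t = (15942 - 15342) + 123 = 600 + 123 = 723)
(t + 39789)*((13077/22958 - 7399/(-21279)) + V(2)) = (723 + 39789)*((13077/22958 - 7399/(-21279)) + (¼)*2) = 40512*((13077*(1/22958) - 7399*(-1/21279)) + ½) = 40512*((13077/22958 + 7399/21279) + ½) = 40512*(448131725/488523282 + ½) = 40512*(346196683/244261641) = 4675040007232/81420547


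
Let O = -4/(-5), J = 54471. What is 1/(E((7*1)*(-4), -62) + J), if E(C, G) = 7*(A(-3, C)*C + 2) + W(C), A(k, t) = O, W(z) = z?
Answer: 5/271501 ≈ 1.8416e-5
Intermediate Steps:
O = 4/5 (O = -4*(-1/5) = 4/5 ≈ 0.80000)
A(k, t) = 4/5
E(C, G) = 14 + 33*C/5 (E(C, G) = 7*(4*C/5 + 2) + C = 7*(2 + 4*C/5) + C = (14 + 28*C/5) + C = 14 + 33*C/5)
1/(E((7*1)*(-4), -62) + J) = 1/((14 + 33*((7*1)*(-4))/5) + 54471) = 1/((14 + 33*(7*(-4))/5) + 54471) = 1/((14 + (33/5)*(-28)) + 54471) = 1/((14 - 924/5) + 54471) = 1/(-854/5 + 54471) = 1/(271501/5) = 5/271501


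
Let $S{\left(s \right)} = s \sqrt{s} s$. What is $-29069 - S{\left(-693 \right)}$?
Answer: $-29069 - 1440747 i \sqrt{77} \approx -29069.0 - 1.2642 \cdot 10^{7} i$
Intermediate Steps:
$S{\left(s \right)} = s^{\frac{5}{2}}$ ($S{\left(s \right)} = s^{\frac{3}{2}} s = s^{\frac{5}{2}}$)
$-29069 - S{\left(-693 \right)} = -29069 - \left(-693\right)^{\frac{5}{2}} = -29069 - 1440747 i \sqrt{77}$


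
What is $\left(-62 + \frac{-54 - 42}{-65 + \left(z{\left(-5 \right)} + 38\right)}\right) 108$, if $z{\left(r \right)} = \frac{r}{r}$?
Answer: $- \frac{81864}{13} \approx -6297.2$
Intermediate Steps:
$z{\left(r \right)} = 1$
$\left(-62 + \frac{-54 - 42}{-65 + \left(z{\left(-5 \right)} + 38\right)}\right) 108 = \left(-62 + \frac{-54 - 42}{-65 + \left(1 + 38\right)}\right) 108 = \left(-62 - \frac{96}{-65 + 39}\right) 108 = \left(-62 - \frac{96}{-26}\right) 108 = \left(-62 - - \frac{48}{13}\right) 108 = \left(-62 + \frac{48}{13}\right) 108 = \left(- \frac{758}{13}\right) 108 = - \frac{81864}{13}$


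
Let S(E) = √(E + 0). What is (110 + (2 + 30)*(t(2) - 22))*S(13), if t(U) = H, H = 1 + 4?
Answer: -434*√13 ≈ -1564.8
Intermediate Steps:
H = 5
S(E) = √E
t(U) = 5
(110 + (2 + 30)*(t(2) - 22))*S(13) = (110 + (2 + 30)*(5 - 22))*√13 = (110 + 32*(-17))*√13 = (110 - 544)*√13 = -434*√13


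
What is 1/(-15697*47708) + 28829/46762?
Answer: 47553402123/77133865028 ≈ 0.61650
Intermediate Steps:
1/(-15697*47708) + 28829/46762 = -1/15697*1/47708 + 28829*(1/46762) = -1/748872476 + 127/206 = 47553402123/77133865028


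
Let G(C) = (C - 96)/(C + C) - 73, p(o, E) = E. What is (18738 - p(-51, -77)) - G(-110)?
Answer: 2077577/110 ≈ 18887.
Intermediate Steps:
G(C) = -73 + (-96 + C)/(2*C) (G(C) = (-96 + C)/((2*C)) - 73 = (-96 + C)*(1/(2*C)) - 73 = (-96 + C)/(2*C) - 73 = -73 + (-96 + C)/(2*C))
(18738 - p(-51, -77)) - G(-110) = (18738 - 1*(-77)) - (-145/2 - 48/(-110)) = (18738 + 77) - (-145/2 - 48*(-1/110)) = 18815 - (-145/2 + 24/55) = 18815 - 1*(-7927/110) = 18815 + 7927/110 = 2077577/110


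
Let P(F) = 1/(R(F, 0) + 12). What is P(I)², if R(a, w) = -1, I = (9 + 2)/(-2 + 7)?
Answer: 1/121 ≈ 0.0082645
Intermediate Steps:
I = 11/5 ≈ 2.2000
P(F) = 1/11 (P(F) = 1/(-1 + 12) = 1/11)
P(I)² = (1/11)² = 1/121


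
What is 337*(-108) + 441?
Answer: -35955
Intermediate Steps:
337*(-108) + 441 = -36396 + 441 = -35955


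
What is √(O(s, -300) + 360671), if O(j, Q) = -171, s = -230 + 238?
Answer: 10*√3605 ≈ 600.42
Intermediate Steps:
s = 8
√(O(s, -300) + 360671) = √(-171 + 360671) = √360500 = 10*√3605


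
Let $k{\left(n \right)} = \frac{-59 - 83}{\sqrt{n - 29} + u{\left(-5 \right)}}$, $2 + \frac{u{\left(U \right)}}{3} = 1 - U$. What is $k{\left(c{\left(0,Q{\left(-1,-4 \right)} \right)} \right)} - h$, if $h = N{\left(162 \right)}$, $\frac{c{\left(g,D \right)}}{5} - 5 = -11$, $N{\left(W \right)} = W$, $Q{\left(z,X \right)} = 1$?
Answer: $\frac{2 \left(- 81 \sqrt{59} + 1043 i\right)}{\sqrt{59} - 12 i} \approx -170.39 + 5.373 i$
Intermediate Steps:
$c{\left(g,D \right)} = -30$ ($c{\left(g,D \right)} = 25 + 5 \left(-11\right) = 25 - 55 = -30$)
$h = 162$
$u{\left(U \right)} = -3 - 3 U$ ($u{\left(U \right)} = -6 + 3 \left(1 - U\right) = -6 - \left(-3 + 3 U\right) = -3 - 3 U$)
$k{\left(n \right)} = - \frac{142}{12 + \sqrt{-29 + n}}$ ($k{\left(n \right)} = \frac{-59 - 83}{\sqrt{n - 29} - -12} = - \frac{142}{\sqrt{-29 + n} + \left(-3 + 15\right)} = - \frac{142}{\sqrt{-29 + n} + 12} = - \frac{142}{12 + \sqrt{-29 + n}}$)
$k{\left(c{\left(0,Q{\left(-1,-4 \right)} \right)} \right)} - h = - \frac{142}{12 + \sqrt{-29 - 30}} - 162 = - \frac{142}{12 + \sqrt{-59}} - 162 = - \frac{142}{12 + i \sqrt{59}} - 162 = -162 - \frac{142}{12 + i \sqrt{59}}$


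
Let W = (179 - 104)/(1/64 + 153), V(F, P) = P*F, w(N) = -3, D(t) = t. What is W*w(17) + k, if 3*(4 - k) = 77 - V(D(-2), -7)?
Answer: -180881/9793 ≈ -18.470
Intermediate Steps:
V(F, P) = F*P
k = -17 (k = 4 - (77 - (-2)*(-7))/3 = 4 - (77 - 1*14)/3 = 4 - (77 - 14)/3 = 4 - ⅓*63 = 4 - 21 = -17)
W = 4800/9793 (W = 75/(1/64 + 153) = 75/(9793/64) = 75*(64/9793) = 4800/9793 ≈ 0.49015)
W*w(17) + k = (4800/9793)*(-3) - 17 = -14400/9793 - 17 = -180881/9793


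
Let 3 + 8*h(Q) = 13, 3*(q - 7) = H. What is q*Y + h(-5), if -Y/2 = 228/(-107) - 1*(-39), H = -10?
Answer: -115185/428 ≈ -269.12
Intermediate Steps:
q = 11/3 (q = 7 + (⅓)*(-10) = 7 - 10/3 = 11/3 ≈ 3.6667)
h(Q) = 5/4 (h(Q) = -3/8 + (⅛)*13 = -3/8 + 13/8 = 5/4)
Y = -7890/107 (Y = -2*(228/(-107) - 1*(-39)) = -2*(228*(-1/107) + 39) = -2*(-228/107 + 39) = -2*3945/107 = -7890/107 ≈ -73.738)
q*Y + h(-5) = (11/3)*(-7890/107) + 5/4 = -28930/107 + 5/4 = -115185/428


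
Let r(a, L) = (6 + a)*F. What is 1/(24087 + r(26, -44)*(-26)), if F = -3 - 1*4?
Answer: 1/29911 ≈ 3.3433e-5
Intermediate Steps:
F = -7 (F = -3 - 4 = -7)
r(a, L) = -42 - 7*a (r(a, L) = (6 + a)*(-7) = -42 - 7*a)
1/(24087 + r(26, -44)*(-26)) = 1/(24087 + (-42 - 7*26)*(-26)) = 1/(24087 + (-42 - 182)*(-26)) = 1/(24087 - 224*(-26)) = 1/(24087 + 5824) = 1/29911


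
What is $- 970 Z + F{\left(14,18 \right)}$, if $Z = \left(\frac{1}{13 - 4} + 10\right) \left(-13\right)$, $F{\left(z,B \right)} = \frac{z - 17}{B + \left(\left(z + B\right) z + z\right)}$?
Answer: $\frac{183601591}{1440} \approx 1.275 \cdot 10^{5}$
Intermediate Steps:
$F{\left(z,B \right)} = \frac{-17 + z}{B + z + z \left(B + z\right)}$ ($F{\left(z,B \right)} = \frac{-17 + z}{B + \left(\left(B + z\right) z + z\right)} = \frac{-17 + z}{B + \left(z \left(B + z\right) + z\right)} = \frac{-17 + z}{B + \left(z + z \left(B + z\right)\right)} = \frac{-17 + z}{B + z + z \left(B + z\right)}$)
$Z = - \frac{1183}{9}$ ($Z = \left(\frac{1}{9} + 10\right) \left(-13\right) = \frac{91}{9} \left(-13\right) = - \frac{1183}{9} \approx -131.44$)
$- 970 Z + F{\left(14,18 \right)} = \left(-970\right) \left(- \frac{1183}{9}\right) + \frac{-17 + 14}{18 + 14 + 14^{2} + 18 \cdot 14} = \frac{1147510}{9} + \frac{1}{18 + 14 + 196 + 252} \left(-3\right) = \frac{1147510}{9} + \frac{1}{480} \left(-3\right) = \frac{1147510}{9} - \frac{1}{160} = \frac{183601591}{1440}$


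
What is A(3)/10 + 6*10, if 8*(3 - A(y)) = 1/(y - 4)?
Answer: 965/16 ≈ 60.313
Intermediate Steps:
A(y) = 3 - 1/(8*(-4 + y)) (A(y) = 3 - 1/(8*(y - 4)) = 3 - 1/(8*(-4 + y)))
A(3)/10 + 6*10 = ((-97 + 24*3)/(8*(-4 + 3)))/10 + 6*10 = ((⅛)*(-97 + 72)/(-1))*(⅒) + 60 = ((⅛)*(-1)*(-25))*(⅒) + 60 = (25/8)*(⅒) + 60 = 5/16 + 60 = 965/16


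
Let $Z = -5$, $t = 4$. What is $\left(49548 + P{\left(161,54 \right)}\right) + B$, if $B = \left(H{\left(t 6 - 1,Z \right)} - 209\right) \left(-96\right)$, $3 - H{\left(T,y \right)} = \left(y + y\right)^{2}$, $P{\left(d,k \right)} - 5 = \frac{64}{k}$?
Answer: $\frac{2131115}{27} \approx 78930.0$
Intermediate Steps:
$P{\left(d,k \right)} = 5 + \frac{64}{k}$
$H{\left(T,y \right)} = 3 - 4 y^{2}$ ($H{\left(T,y \right)} = 3 - \left(y + y\right)^{2} = 3 - \left(2 y\right)^{2} = 3 - 4 y^{2}$)
$B = 29376$ ($B = \left(\left(3 - 4 \left(-5\right)^{2}\right) - 209\right) \left(-96\right) = \left(\left(3 - 100\right) - 209\right) \left(-96\right) = \left(-97 - 209\right) \left(-96\right) = \left(-306\right) \left(-96\right) = 29376$)
$\left(49548 + P{\left(161,54 \right)}\right) + B = \left(49548 + \left(5 + \frac{64}{54}\right)\right) + 29376 = \left(49548 + \left(5 + 64 \cdot \frac{1}{54}\right)\right) + 29376 = \left(49548 + \left(5 + \frac{32}{27}\right)\right) + 29376 = \left(49548 + \frac{167}{27}\right) + 29376 = \frac{1337963}{27} + 29376 = \frac{2131115}{27}$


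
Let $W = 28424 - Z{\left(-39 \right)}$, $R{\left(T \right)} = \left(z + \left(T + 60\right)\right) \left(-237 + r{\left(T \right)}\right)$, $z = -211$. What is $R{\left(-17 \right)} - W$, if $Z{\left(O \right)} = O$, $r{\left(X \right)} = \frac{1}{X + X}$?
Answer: $\frac{193085}{17} \approx 11358.0$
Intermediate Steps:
$r{\left(X \right)} = \frac{1}{2 X}$
$R{\left(T \right)} = \left(-237 + \frac{1}{2 T}\right) \left(-151 + T\right)$ ($R{\left(T \right)} = \left(-211 + \left(T + 60\right)\right) \left(-237 + \frac{1}{2 T}\right) = \left(-211 + \left(60 + T\right)\right) \left(-237 + \frac{1}{2 T}\right) = \left(-151 + T\right) \left(-237 + \frac{1}{2 T}\right) = \left(-237 + \frac{1}{2 T}\right) \left(-151 + T\right)$)
$W = 28463$ ($W = 28424 - -39 = 28424 + 39 = 28463$)
$R{\left(-17 \right)} - W = \frac{-151 - 17 \left(71575 - -8058\right)}{2 \left(-17\right)} - 28463 = \frac{1}{2} \left(- \frac{1}{17}\right) \left(-151 - 17 \left(71575 + 8058\right)\right) - 28463 = \frac{1}{2} \left(- \frac{1}{17}\right) \left(-151 - 1353761\right) - 28463 = \frac{1}{2} \left(- \frac{1}{17}\right) \left(-1353912\right) - 28463 = \frac{676956}{17} - 28463 = \frac{193085}{17}$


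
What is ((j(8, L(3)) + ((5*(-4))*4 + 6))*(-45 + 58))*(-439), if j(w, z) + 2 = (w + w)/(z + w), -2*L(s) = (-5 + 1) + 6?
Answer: 2944812/7 ≈ 4.2069e+5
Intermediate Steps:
L(s) = -1 (L(s) = -((-5 + 1) + 6)/2 = -(-4 + 6)/2 = -½*2 = -1)
j(w, z) = -2 + 2*w/(w + z) (j(w, z) = -2 + (w + w)/(z + w) = -2 + (2*w)/(w + z) = -2 + 2*w/(w + z))
((j(8, L(3)) + ((5*(-4))*4 + 6))*(-45 + 58))*(-439) = ((-2*(-1)/(8 - 1) + ((5*(-4))*4 + 6))*(-45 + 58))*(-439) = ((-2*(-1)/7 + (-20*4 + 6))*13)*(-439) = ((-2*(-1)*⅐ + (-80 + 6))*13)*(-439) = ((2/7 - 74)*13)*(-439) = -516/7*13*(-439) = -6708/7*(-439) = 2944812/7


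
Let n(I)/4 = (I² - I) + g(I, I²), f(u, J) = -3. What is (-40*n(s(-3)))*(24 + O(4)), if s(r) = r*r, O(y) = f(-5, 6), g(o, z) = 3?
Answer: -252000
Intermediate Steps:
O(y) = -3
s(r) = r²
n(I) = 12 - 4*I + 4*I² (n(I) = 4*((I² - I) + 3) = 4*(3 + I² - I) = 12 - 4*I + 4*I²)
(-40*n(s(-3)))*(24 + O(4)) = (-40*(12 - 4*(-3)² + 4*((-3)²)²))*(24 - 3) = -40*(12 - 4*9 + 4*9²)*21 = -40*(12 - 36 + 4*81)*21 = -40*(12 - 36 + 324)*21 = -40*300*21 = -12000*21 = -252000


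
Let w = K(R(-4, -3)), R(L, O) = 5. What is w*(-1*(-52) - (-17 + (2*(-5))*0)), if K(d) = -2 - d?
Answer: -483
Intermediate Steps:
w = -7 (w = -2 - 1*5 = -2 - 5 = -7)
w*(-1*(-52) - (-17 + (2*(-5))*0)) = -7*(-1*(-52) - (-17 + (2*(-5))*0)) = -7*(52 - (-17 - 10*0)) = -7*(52 - (-17 + 0)) = -7*(52 - 1*(-17)) = -7*(52 + 17) = -7*69 = -483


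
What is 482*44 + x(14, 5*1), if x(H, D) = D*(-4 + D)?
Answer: 21213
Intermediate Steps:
482*44 + x(14, 5*1) = 482*44 + (5*1)*(-4 + 5*1) = 21208 + 5*(-4 + 5) = 21208 + 5*1 = 21208 + 5 = 21213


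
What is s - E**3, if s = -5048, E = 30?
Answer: -32048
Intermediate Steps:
s - E**3 = -5048 - 1*30**3 = -5048 - 1*27000 = -5048 - 27000 = -32048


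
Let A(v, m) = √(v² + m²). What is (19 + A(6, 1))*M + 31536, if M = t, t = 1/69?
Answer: 2176003/69 + √37/69 ≈ 31536.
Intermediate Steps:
A(v, m) = √(m² + v²)
t = 1/69 ≈ 0.014493
M = 1/69 ≈ 0.014493
(19 + A(6, 1))*M + 31536 = (19 + √(1² + 6²))*(1/69) + 31536 = (19 + √(1 + 36))*(1/69) + 31536 = (19 + √37)*(1/69) + 31536 = (19/69 + √37/69) + 31536 = 2176003/69 + √37/69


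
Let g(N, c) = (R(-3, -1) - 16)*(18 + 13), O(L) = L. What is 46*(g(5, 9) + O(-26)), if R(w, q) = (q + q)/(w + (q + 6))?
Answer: -25438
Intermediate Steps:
R(w, q) = 2*q/(6 + q + w) (R(w, q) = (2*q)/(w + (6 + q)) = (2*q)/(6 + q + w) = 2*q/(6 + q + w))
g(N, c) = -527 (g(N, c) = (2*(-1)/(6 - 1 - 3) - 16)*(18 + 13) = (2*(-1)/2 - 16)*31 = (2*(-1)*(1/2) - 16)*31 = (-1 - 16)*31 = -17*31 = -527)
46*(g(5, 9) + O(-26)) = 46*(-527 - 26) = 46*(-553) = -25438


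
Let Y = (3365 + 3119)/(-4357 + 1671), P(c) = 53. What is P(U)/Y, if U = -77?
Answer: -71179/3242 ≈ -21.955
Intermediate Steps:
Y = -3242/1343 (Y = 6484/(-2686) = 6484*(-1/2686) = -3242/1343 ≈ -2.4140)
P(U)/Y = 53/(-3242/1343) = 53*(-1343/3242) = -71179/3242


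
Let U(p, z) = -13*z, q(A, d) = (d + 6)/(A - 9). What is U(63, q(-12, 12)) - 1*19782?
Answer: -138396/7 ≈ -19771.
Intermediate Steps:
q(A, d) = (6 + d)/(-9 + A)
U(63, q(-12, 12)) - 1*19782 = -13*(6 + 12)/(-9 - 12) - 1*19782 = -13*18/(-21) - 19782 = -(-13)*18/21 - 19782 = -13*(-6/7) - 19782 = 78/7 - 19782 = -138396/7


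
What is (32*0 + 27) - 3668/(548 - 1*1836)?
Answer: 1373/46 ≈ 29.848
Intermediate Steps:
(32*0 + 27) - 3668/(548 - 1*1836) = (0 + 27) - 3668/(548 - 1836) = 27 - 3668/(-1288) = 27 - 3668*(-1/1288) = 27 + 131/46 = 1373/46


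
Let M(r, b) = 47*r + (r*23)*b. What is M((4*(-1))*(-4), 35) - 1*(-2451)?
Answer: 16083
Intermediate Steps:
M(r, b) = 47*r + 23*b*r (M(r, b) = 47*r + (23*r)*b = 47*r + 23*b*r)
M((4*(-1))*(-4), 35) - 1*(-2451) = ((4*(-1))*(-4))*(47 + 23*35) - 1*(-2451) = (-4*(-4))*(47 + 805) + 2451 = 16*852 + 2451 = 13632 + 2451 = 16083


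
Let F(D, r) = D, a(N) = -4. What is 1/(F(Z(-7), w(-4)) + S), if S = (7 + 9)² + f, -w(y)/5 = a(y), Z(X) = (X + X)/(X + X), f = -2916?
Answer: -1/2659 ≈ -0.00037608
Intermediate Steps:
Z(X) = 1 (Z(X) = (2*X)/((2*X)) = (2*X)*(1/(2*X)) = 1)
w(y) = 20 (w(y) = -5*(-4) = 20)
S = -2660 (S = (7 + 9)² - 2916 = 16² - 2916 = 256 - 2916 = -2660)
1/(F(Z(-7), w(-4)) + S) = 1/(1 - 2660) = 1/(-2659) = -1/2659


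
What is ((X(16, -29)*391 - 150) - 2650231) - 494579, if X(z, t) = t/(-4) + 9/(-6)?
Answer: -12570847/4 ≈ -3.1427e+6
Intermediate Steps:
X(z, t) = -3/2 - t/4 (X(z, t) = t*(-1/4) + 9*(-1/6) = -t/4 - 3/2 = -3/2 - t/4)
((X(16, -29)*391 - 150) - 2650231) - 494579 = (((-3/2 - 1/4*(-29))*391 - 150) - 2650231) - 494579 = (((-3/2 + 29/4)*391 - 150) - 2650231) - 494579 = (((23/4)*391 - 150) - 2650231) - 494579 = ((8993/4 - 150) - 2650231) - 494579 = (8393/4 - 2650231) - 494579 = -10592531/4 - 494579 = -12570847/4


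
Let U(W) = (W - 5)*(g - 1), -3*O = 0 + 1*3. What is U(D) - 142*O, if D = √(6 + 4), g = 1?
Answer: 142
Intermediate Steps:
O = -1 (O = -(0 + 1*3)/3 = -(0 + 3)/3 = -⅓*3 = -1)
D = √10 ≈ 3.1623
U(W) = 0 (U(W) = (W - 5)*(1 - 1) = (-5 + W)*0 = 0)
U(D) - 142*O = 0 - 142*(-1) = 0 + 142 = 142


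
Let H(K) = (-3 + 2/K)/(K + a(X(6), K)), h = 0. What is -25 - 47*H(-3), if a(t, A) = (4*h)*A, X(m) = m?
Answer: -742/9 ≈ -82.444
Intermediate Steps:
a(t, A) = 0 (a(t, A) = (4*0)*A = 0*A = 0)
H(K) = (-3 + 2/K)/K (H(K) = (-3 + 2/K)/(K + 0) = (-3 + 2/K)/K)
-25 - 47*H(-3) = -25 - 47*(2 - 3*(-3))/(-3)² = -25 - 47*(2 + 9)/9 = -25 - 47*11/9 = -25 - 517/9 = -742/9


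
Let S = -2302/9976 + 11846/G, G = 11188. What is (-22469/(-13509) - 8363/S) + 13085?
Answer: 466186444772998/156064276035 ≈ 2987.1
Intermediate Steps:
S = 11552615/13951436 (S = -2302/9976 + 11846/11188 = -2302*1/9976 + 11846*(1/11188) = -1151/4988 + 5923/5594 = 11552615/13951436 ≈ 0.82806)
(-22469/(-13509) - 8363/S) + 13085 = (-22469/(-13509) - 8363/11552615/13951436) + 13085 = (-22469*(-1/13509) - 8363*13951436/11552615) + 13085 = (22469/13509 - 116675859268/11552615) + 13085 = -1575914607144977/156064276035 + 13085 = 466186444772998/156064276035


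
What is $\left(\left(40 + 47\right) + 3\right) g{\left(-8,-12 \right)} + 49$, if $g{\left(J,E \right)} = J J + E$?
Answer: $4729$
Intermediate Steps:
$g{\left(J,E \right)} = E + J^{2}$ ($g{\left(J,E \right)} = J^{2} + E = E + J^{2}$)
$\left(\left(40 + 47\right) + 3\right) g{\left(-8,-12 \right)} + 49 = \left(\left(40 + 47\right) + 3\right) \left(-12 + \left(-8\right)^{2}\right) + 49 = \left(87 + 3\right) \left(-12 + 64\right) + 49 = 90 \cdot 52 + 49 = 4680 + 49 = 4729$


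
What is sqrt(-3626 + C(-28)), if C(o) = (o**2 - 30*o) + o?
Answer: I*sqrt(2030) ≈ 45.056*I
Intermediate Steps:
C(o) = o**2 - 29*o
sqrt(-3626 + C(-28)) = sqrt(-3626 - 28*(-29 - 28)) = sqrt(-3626 - 28*(-57)) = sqrt(-3626 + 1596) = sqrt(-2030) = I*sqrt(2030)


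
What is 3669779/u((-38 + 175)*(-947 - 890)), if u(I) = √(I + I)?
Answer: -3669779*I*√503338/503338 ≈ -5172.6*I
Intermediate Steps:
u(I) = √2*√I (u(I) = √(2*I) = √2*√I)
3669779/u((-38 + 175)*(-947 - 890)) = 3669779/((√2*√((-38 + 175)*(-947 - 890)))) = 3669779/((√2*√(137*(-1837)))) = 3669779/((√2*√(-251669))) = 3669779/((√2*(I*√251669))) = 3669779/((I*√503338)) = 3669779*(-I*√503338/503338) = -3669779*I*√503338/503338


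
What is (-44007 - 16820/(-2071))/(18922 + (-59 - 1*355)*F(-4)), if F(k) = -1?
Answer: -91121677/40044856 ≈ -2.2755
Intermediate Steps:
(-44007 - 16820/(-2071))/(18922 + (-59 - 1*355)*F(-4)) = (-44007 - 16820/(-2071))/(18922 + (-59 - 1*355)*(-1)) = (-44007 - 16820*(-1/2071))/(18922 + (-59 - 355)*(-1)) = (-44007 + 16820/2071)/(18922 - 414*(-1)) = -91121677/(2071*(18922 + 414)) = -91121677/2071/19336 = -91121677/2071*1/19336 = -91121677/40044856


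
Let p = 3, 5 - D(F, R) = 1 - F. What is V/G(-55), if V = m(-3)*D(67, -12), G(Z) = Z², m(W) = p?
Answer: 213/3025 ≈ 0.070413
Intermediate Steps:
D(F, R) = 4 + F (D(F, R) = 5 - (1 - F) = 5 + (-1 + F) = 4 + F)
m(W) = 3
V = 213 (V = 3*(4 + 67) = 3*71 = 213)
V/G(-55) = 213/((-55)²) = 213/3025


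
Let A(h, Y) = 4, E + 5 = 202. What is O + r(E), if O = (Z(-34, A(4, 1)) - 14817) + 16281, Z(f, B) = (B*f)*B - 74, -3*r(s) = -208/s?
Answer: 500194/591 ≈ 846.35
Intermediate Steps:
E = 197 (E = -5 + 202 = 197)
r(s) = 208/(3*s) (r(s) = -(-208)/(3*s) = 208/(3*s))
Z(f, B) = -74 + f*B**2 (Z(f, B) = f*B**2 - 74 = -74 + f*B**2)
O = 846 (O = ((-74 - 34*4**2) - 14817) + 16281 = ((-74 - 34*16) - 14817) + 16281 = ((-74 - 544) - 14817) + 16281 = (-618 - 14817) + 16281 = -15435 + 16281 = 846)
O + r(E) = 846 + (208/3)/197 = 846 + (208/3)*(1/197) = 846 + 208/591 = 500194/591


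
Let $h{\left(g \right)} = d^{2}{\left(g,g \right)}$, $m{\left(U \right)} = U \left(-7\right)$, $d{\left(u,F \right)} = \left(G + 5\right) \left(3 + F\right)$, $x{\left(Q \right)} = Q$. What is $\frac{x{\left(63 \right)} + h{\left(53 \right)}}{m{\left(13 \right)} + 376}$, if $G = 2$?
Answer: $\frac{153727}{285} \approx 539.39$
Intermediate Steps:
$d{\left(u,F \right)} = 21 + 7 F$ ($d{\left(u,F \right)} = \left(2 + 5\right) \left(3 + F\right) = 7 \left(3 + F\right) = 21 + 7 F$)
$m{\left(U \right)} = - 7 U$
$h{\left(g \right)} = \left(21 + 7 g\right)^{2}$
$\frac{x{\left(63 \right)} + h{\left(53 \right)}}{m{\left(13 \right)} + 376} = \frac{63 + 49 \left(3 + 53\right)^{2}}{\left(-7\right) 13 + 376} = \frac{63 + 49 \cdot 56^{2}}{-91 + 376} = \frac{63 + 49 \cdot 3136}{285} = \left(63 + 153664\right) \frac{1}{285} = 153727 \cdot \frac{1}{285} = \frac{153727}{285}$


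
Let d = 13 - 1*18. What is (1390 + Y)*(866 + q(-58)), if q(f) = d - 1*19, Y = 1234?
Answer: 2209408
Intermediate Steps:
d = -5 (d = 13 - 18 = -5)
q(f) = -24 (q(f) = -5 - 1*19 = -5 - 19 = -24)
(1390 + Y)*(866 + q(-58)) = (1390 + 1234)*(866 - 24) = 2624*842 = 2209408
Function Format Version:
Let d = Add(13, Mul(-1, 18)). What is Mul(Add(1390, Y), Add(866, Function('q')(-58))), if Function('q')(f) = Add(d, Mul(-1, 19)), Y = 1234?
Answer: 2209408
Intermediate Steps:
d = -5 (d = Add(13, -18) = -5)
Function('q')(f) = -24 (Function('q')(f) = Add(-5, Mul(-1, 19)) = Add(-5, -19) = -24)
Mul(Add(1390, Y), Add(866, Function('q')(-58))) = Mul(Add(1390, 1234), Add(866, -24)) = Mul(2624, 842) = 2209408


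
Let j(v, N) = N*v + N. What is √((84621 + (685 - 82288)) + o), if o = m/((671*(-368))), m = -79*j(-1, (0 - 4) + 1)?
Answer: √3018 ≈ 54.936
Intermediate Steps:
j(v, N) = N + N*v
m = 0 (m = -79*((0 - 4) + 1)*(1 - 1) = -79*(-4 + 1)*0 = -(-237)*0 = -79*0 = 0)
o = 0 (o = 0/((671*(-368))) = 0/(-246928) = 0*(-1/246928) = 0)
√((84621 + (685 - 82288)) + o) = √((84621 + (685 - 82288)) + 0) = √((84621 - 81603) + 0) = √(3018 + 0) = √3018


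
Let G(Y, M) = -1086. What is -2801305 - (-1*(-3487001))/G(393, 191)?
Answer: -3038730229/1086 ≈ -2.7981e+6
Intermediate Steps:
-2801305 - (-1*(-3487001))/G(393, 191) = -2801305 - (-1*(-3487001))/(-1086) = -2801305 - 3487001*(-1)/1086 = -2801305 - 1*(-3487001/1086) = -2801305 + 3487001/1086 = -3038730229/1086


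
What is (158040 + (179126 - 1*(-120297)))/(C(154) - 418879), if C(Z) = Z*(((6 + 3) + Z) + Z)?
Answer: -457463/370061 ≈ -1.2362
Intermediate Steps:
C(Z) = Z*(9 + 2*Z) (C(Z) = Z*((9 + Z) + Z) = Z*(9 + 2*Z))
(158040 + (179126 - 1*(-120297)))/(C(154) - 418879) = (158040 + (179126 - 1*(-120297)))/(154*(9 + 2*154) - 418879) = (158040 + (179126 + 120297))/(154*(9 + 308) - 418879) = (158040 + 299423)/(154*317 - 418879) = 457463/(48818 - 418879) = 457463/(-370061) = 457463*(-1/370061) = -457463/370061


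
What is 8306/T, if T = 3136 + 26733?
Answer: 8306/29869 ≈ 0.27808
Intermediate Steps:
T = 29869
8306/T = 8306/29869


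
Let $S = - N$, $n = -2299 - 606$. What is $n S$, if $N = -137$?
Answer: $-397985$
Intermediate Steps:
$n = -2905$
$S = 137$ ($S = \left(-1\right) \left(-137\right) = 137$)
$n S = \left(-2905\right) 137 = -397985$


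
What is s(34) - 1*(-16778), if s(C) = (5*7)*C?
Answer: 17968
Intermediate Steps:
s(C) = 35*C
s(34) - 1*(-16778) = 35*34 - 1*(-16778) = 1190 + 16778 = 17968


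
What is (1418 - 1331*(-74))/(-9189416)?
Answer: -12489/1148677 ≈ -0.010873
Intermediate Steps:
(1418 - 1331*(-74))/(-9189416) = (1418 + 98494)*(-1/9189416) = 99912*(-1/9189416) = -12489/1148677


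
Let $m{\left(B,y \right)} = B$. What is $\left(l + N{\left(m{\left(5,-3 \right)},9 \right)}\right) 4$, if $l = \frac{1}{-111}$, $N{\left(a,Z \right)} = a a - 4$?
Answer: $\frac{9320}{111} \approx 83.964$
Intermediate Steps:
$N{\left(a,Z \right)} = -4 + a^{2}$ ($N{\left(a,Z \right)} = a^{2} - 4 = -4 + a^{2}$)
$l = - \frac{1}{111} \approx -0.009009$
$\left(l + N{\left(m{\left(5,-3 \right)},9 \right)}\right) 4 = \left(- \frac{1}{111} - \left(4 - 5^{2}\right)\right) 4 = \left(- \frac{1}{111} + \left(-4 + 25\right)\right) 4 = \left(- \frac{1}{111} + 21\right) 4 = \frac{2330}{111} \cdot 4 = \frac{9320}{111}$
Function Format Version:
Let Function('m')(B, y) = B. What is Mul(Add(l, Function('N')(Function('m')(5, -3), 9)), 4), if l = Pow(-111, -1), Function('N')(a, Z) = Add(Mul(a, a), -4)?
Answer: Rational(9320, 111) ≈ 83.964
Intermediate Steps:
Function('N')(a, Z) = Add(-4, Pow(a, 2)) (Function('N')(a, Z) = Add(Pow(a, 2), -4) = Add(-4, Pow(a, 2)))
l = Rational(-1, 111) ≈ -0.0090090
Mul(Add(l, Function('N')(Function('m')(5, -3), 9)), 4) = Mul(Add(Rational(-1, 111), Add(-4, Pow(5, 2))), 4) = Mul(Add(Rational(-1, 111), Add(-4, 25)), 4) = Mul(Add(Rational(-1, 111), 21), 4) = Mul(Rational(2330, 111), 4) = Rational(9320, 111)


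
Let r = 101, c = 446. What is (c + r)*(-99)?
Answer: -54153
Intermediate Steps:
(c + r)*(-99) = (446 + 101)*(-99) = 547*(-99) = -54153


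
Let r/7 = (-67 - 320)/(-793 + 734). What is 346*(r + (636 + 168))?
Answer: 17350170/59 ≈ 2.9407e+5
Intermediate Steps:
r = 2709/59 (r = 7*((-67 - 320)/(-793 + 734)) = 7*(-387/(-59)) = 7*(-387*(-1/59)) = 7*(387/59) = 2709/59 ≈ 45.915)
346*(r + (636 + 168)) = 346*(2709/59 + (636 + 168)) = 346*(2709/59 + 804) = 346*(50145/59) = 17350170/59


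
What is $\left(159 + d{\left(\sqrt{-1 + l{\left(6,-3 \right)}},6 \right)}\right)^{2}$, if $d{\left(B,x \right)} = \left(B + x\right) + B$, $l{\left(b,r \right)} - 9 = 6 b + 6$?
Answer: $27425 + 3300 \sqrt{2} \approx 32092.0$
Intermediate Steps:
$l{\left(b,r \right)} = 15 + 6 b$ ($l{\left(b,r \right)} = 9 + \left(6 b + 6\right) = 9 + \left(6 + 6 b\right) = 15 + 6 b$)
$d{\left(B,x \right)} = x + 2 B$
$\left(159 + d{\left(\sqrt{-1 + l{\left(6,-3 \right)}},6 \right)}\right)^{2} = \left(159 + \left(6 + 2 \sqrt{-1 + \left(15 + 6 \cdot 6\right)}\right)\right)^{2} = \left(159 + \left(6 + 2 \sqrt{-1 + \left(15 + 36\right)}\right)\right)^{2} = \left(159 + \left(6 + 2 \sqrt{-1 + 51}\right)\right)^{2} = \left(159 + \left(6 + 2 \sqrt{50}\right)\right)^{2} = \left(159 + \left(6 + 2 \cdot 5 \sqrt{2}\right)\right)^{2} = \left(159 + \left(6 + 10 \sqrt{2}\right)\right)^{2} = \left(165 + 10 \sqrt{2}\right)^{2}$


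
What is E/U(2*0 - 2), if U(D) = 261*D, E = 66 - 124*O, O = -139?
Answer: -8651/261 ≈ -33.146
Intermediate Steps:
E = 17302 (E = 66 - 124*(-139) = 66 + 17236 = 17302)
E/U(2*0 - 2) = 17302/((261*(2*0 - 2))) = 17302/((261*(0 - 2))) = 17302/((261*(-2))) = 17302/(-522) = 17302*(-1/522) = -8651/261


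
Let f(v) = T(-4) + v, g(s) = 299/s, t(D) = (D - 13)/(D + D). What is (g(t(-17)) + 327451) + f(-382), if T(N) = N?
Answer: 4911058/15 ≈ 3.2740e+5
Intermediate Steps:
t(D) = (-13 + D)/(2*D) (t(D) = (-13 + D)/((2*D)) = (-13 + D)*(1/(2*D)) = (-13 + D)/(2*D))
f(v) = -4 + v
(g(t(-17)) + 327451) + f(-382) = (299/(((½)*(-13 - 17)/(-17))) + 327451) + (-4 - 382) = (299/(((½)*(-1/17)*(-30))) + 327451) - 386 = (299/(15/17) + 327451) - 386 = (299*(17/15) + 327451) - 386 = (5083/15 + 327451) - 386 = 4916848/15 - 386 = 4911058/15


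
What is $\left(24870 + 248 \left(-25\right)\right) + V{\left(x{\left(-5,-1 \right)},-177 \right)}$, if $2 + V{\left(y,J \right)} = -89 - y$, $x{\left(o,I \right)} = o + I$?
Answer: $18585$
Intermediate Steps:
$x{\left(o,I \right)} = I + o$
$V{\left(y,J \right)} = -91 - y$ ($V{\left(y,J \right)} = -2 - \left(89 + y\right) = -91 - y$)
$\left(24870 + 248 \left(-25\right)\right) + V{\left(x{\left(-5,-1 \right)},-177 \right)} = \left(24870 + 248 \left(-25\right)\right) - 85 = \left(24870 - 6200\right) - 85 = 18670 + \left(-91 + 6\right) = 18670 - 85 = 18585$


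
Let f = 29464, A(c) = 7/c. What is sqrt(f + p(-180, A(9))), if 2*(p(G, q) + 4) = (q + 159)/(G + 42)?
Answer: sqrt(5049226938)/414 ≈ 171.64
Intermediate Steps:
p(G, q) = -4 + (159 + q)/(2*(42 + G)) (p(G, q) = -4 + ((q + 159)/(G + 42))/2 = -4 + ((159 + q)/(42 + G))/2 = -4 + (159 + q)/(2*(42 + G)))
sqrt(f + p(-180, A(9))) = sqrt(29464 + (-177 + 7/9 - 8*(-180))/(2*(42 - 180))) = sqrt(29464 + (1/2)*(-177 + 7*(1/9) + 1440)/(-138)) = sqrt(29464 + (1/2)*(-1/138)*(-177 + 7/9 + 1440)) = sqrt(29464 + (1/2)*(-1/138)*(11374/9)) = sqrt(29464 - 5687/1242) = sqrt(36588601/1242) = sqrt(5049226938)/414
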